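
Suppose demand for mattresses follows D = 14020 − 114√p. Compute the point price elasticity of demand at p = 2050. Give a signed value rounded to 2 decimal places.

-0.29

dD/dp = −114/(2√p) = -1.25892. At p = 2050, D = 8858.43.
Ed = (dD/dp)·(p/D) = (-1.25892) × (2050/8858.43) = -0.2913…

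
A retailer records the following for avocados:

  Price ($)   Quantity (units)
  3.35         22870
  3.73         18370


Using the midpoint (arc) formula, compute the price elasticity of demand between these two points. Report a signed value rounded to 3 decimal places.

-2.033

%ΔQ = (18370 − 22870) / [(22870 + 18370)/2] = -4500/20620 = -0.218234…
%ΔP = (3.73 − 3.35) / [(3.35 + 3.73)/2] = 0.38/3.54 = 0.107344…
Arc Ed = %ΔQ / %ΔP = (-4500/20620) / (0.38/3.54) = -2.03302…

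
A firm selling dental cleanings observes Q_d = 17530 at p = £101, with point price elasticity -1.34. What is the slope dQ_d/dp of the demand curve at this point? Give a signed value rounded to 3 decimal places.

-232.576

Ed = (dQ_d/dp)·(p/Q_d) ⇒ dQ_d/dp = Ed·Q_d/p = (-1.34)·17530/101 = -232.57623…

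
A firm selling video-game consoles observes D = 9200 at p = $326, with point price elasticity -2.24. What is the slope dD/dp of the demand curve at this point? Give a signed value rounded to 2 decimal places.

-63.21

Ed = (dD/dp)·(p/D) ⇒ dD/dp = Ed·D/p = (-2.24)·9200/326 = -63.2147…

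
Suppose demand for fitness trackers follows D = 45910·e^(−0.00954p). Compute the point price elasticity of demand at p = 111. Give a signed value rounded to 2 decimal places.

-1.06

dD/dp = −0.00954·D = -151.902. At p = 111, D = 15922.7.
Ed = (dD/dp)·(p/D) = (-151.902) × (111/15922.7) = -1.0589…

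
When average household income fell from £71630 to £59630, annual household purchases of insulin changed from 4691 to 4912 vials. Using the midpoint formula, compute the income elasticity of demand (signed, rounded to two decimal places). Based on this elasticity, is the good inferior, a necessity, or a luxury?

%ΔQ = (4912 − 4691)/[( 4691 + 4912)/2] = 221/4801.5 = 0.046027…
%ΔIncome = (59630 − 71630)/[( 71630 + 59630)/2] = -12000/65630 = -0.182843…
E_income = (221/4801.5) / (-12000/65630) = -0.2517…
E_income < 0 ⇒ inferior good.

-0.25; inferior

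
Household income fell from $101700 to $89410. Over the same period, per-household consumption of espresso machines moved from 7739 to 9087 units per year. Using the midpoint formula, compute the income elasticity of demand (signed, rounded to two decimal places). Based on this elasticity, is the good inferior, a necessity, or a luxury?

%ΔQ = (9087 − 7739)/[( 7739 + 9087)/2] = 1348/8413 = 0.160228…
%ΔIncome = (89410 − 101700)/[( 101700 + 89410)/2] = -12290/95555 = -0.128617…
E_income = (1348/8413) / (-12290/95555) = -1.2457…
E_income < 0 ⇒ inferior good.

-1.25; inferior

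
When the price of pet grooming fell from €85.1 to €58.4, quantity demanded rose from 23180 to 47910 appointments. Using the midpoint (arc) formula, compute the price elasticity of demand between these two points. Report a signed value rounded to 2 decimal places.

-1.87

%ΔQ = (47910 − 23180) / [(23180 + 47910)/2] = 24730/35545 = 0.695737…
%ΔP = (58.4 − 85.1) / [(85.1 + 58.4)/2] = -26.7/71.75 = -0.372125…
Arc Ed = %ΔQ / %ΔP = (24730/35545) / (-26.7/71.75) = -1.8696…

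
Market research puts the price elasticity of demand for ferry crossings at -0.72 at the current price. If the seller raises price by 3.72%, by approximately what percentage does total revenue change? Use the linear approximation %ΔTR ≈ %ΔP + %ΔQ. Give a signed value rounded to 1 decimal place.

+1.0%

%ΔQ ≈ Ed × %ΔP = (-0.72) × (+3.72%) = -2.6784%
%ΔTR ≈ %ΔP + %ΔQ = (+3.72%) + (-2.6784%) = +1.0416%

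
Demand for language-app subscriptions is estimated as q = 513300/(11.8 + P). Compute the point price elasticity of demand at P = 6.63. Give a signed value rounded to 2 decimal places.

dq/dP = −513300/(11.8 + P)² = -1511.2. At P = 6.63, q = 27851.3.
Ed = (dq/dP)·(P/q) = (-1511.2) × (6.63/27851.3) = -0.3597…

-0.36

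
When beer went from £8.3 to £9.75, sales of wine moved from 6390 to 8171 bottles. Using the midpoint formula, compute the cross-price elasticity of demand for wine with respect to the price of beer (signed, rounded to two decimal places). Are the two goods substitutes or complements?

1.52; substitutes

%ΔQ_{wine} = (8171 − 6390)/avg = 1781/7280.5 = 0.244626…
%ΔP_{beer} = (9.75 − 8.3)/avg = 1.45/9.025 = 0.160664…
E_cross = (1781/7280.5) / (1.45/9.025) = 1.5225…
E_cross > 0 ⇒ the goods are substitutes.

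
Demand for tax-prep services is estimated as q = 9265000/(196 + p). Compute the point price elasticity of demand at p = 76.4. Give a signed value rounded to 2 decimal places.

dq/dp = −9265000/(196 + p)² = -124.862. At p = 76.4, q = 34012.5.
Ed = (dq/dp)·(p/q) = (-124.862) × (76.4/34012.5) = -0.2804…

-0.28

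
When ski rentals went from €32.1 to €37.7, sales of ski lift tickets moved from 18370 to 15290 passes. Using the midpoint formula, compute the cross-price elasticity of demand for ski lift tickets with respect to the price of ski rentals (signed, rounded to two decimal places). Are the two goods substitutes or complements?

%ΔQ_{ski lift tickets} = (15290 − 18370)/avg = -3080/16830 = -0.183006…
%ΔP_{ski rentals} = (37.7 − 32.1)/avg = 5.6/34.9 = 0.160458…
E_cross = (-3080/16830) / (5.6/34.9) = -1.1405…
E_cross < 0 ⇒ the goods are complements.

-1.14; complements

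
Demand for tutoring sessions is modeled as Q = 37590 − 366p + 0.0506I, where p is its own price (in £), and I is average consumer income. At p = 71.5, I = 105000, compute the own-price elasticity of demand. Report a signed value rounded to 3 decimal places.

-1.564

At the given values, Q = 37590 − 366(71.5) + 0.0506(105000) = 16734.
∂Q/∂p = −366.
E = (-366) × (71.5/16734) = -1.56382…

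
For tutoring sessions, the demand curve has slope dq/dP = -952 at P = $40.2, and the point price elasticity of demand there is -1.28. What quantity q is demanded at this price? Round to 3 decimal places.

29898.750

Ed = (dq/dP)·(P/q) ⇒ q = (dq/dP)·P/Ed = (-952)·40.2/(-1.28) = 29898.75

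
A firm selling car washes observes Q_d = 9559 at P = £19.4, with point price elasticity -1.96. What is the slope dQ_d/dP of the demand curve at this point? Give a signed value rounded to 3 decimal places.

-965.755

Ed = (dQ_d/dP)·(P/Q_d) ⇒ dQ_d/dP = Ed·Q_d/P = (-1.96)·9559/19.4 = -965.75463…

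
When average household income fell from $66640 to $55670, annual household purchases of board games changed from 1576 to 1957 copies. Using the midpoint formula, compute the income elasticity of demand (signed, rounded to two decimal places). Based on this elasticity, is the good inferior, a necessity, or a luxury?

%ΔQ = (1957 − 1576)/[( 1576 + 1957)/2] = 381/1766.5 = 0.215680…
%ΔIncome = (55670 − 66640)/[( 66640 + 55670)/2] = -10970/61155 = -0.179380…
E_income = (381/1766.5) / (-10970/61155) = -1.2023…
E_income < 0 ⇒ inferior good.

-1.20; inferior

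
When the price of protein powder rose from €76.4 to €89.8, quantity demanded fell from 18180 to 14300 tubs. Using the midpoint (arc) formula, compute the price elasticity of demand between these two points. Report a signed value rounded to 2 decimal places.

-1.48

%ΔQ = (14300 − 18180) / [(18180 + 14300)/2] = -3880/16240 = -0.238916…
%ΔP = (89.8 − 76.4) / [(76.4 + 89.8)/2] = 13.4/83.1 = 0.161251…
Arc Ed = %ΔQ / %ΔP = (-3880/16240) / (13.4/83.1) = -1.4816…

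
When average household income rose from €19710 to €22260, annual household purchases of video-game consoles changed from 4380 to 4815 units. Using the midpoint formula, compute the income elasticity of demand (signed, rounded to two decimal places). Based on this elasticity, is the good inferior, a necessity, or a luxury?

0.78; necessity

%ΔQ = (4815 − 4380)/[( 4380 + 4815)/2] = 435/4597.5 = 0.094616…
%ΔIncome = (22260 − 19710)/[( 19710 + 22260)/2] = 2550/20985 = 0.121515…
E_income = (435/4597.5) / (2550/20985) = 0.7786…
0 < E_income < 1 ⇒ normal good, necessity.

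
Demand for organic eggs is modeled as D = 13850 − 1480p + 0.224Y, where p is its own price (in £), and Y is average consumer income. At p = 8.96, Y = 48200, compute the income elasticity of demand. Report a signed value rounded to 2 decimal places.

At the given values, D = 13850 − 1480(8.96) + 0.224(48200) = 11386.
∂D/∂Y = 0.224.
E = (0.224) × (48200/11386) = 0.9482…

0.95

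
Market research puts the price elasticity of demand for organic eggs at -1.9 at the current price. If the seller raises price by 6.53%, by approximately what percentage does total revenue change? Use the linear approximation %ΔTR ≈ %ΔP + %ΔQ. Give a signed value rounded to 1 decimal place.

-5.9%

%ΔQ ≈ Ed × %ΔP = (-1.9) × (+6.53%) = -12.4070%
%ΔTR ≈ %ΔP + %ΔQ = (+6.53%) + (-12.4070%) = -5.8770%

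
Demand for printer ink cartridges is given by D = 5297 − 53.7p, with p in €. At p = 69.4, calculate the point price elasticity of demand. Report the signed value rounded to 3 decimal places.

dD/dp = −53.7. At p = 69.4, D = 5297 − 53.7(69.4) = 1570.22.
Ed = (dD/dp)·(p/D) = −53.7 × (69.4/1570.22) = -2.37341…

-2.373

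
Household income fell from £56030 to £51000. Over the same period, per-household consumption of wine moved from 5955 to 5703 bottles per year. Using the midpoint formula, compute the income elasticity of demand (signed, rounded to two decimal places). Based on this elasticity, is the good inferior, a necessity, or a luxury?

%ΔQ = (5703 − 5955)/[( 5955 + 5703)/2] = -252/5829 = -0.043232…
%ΔIncome = (51000 − 56030)/[( 56030 + 51000)/2] = -5030/53515 = -0.093992…
E_income = (-252/5829) / (-5030/53515) = 0.4599…
0 < E_income < 1 ⇒ normal good, necessity.

0.46; necessity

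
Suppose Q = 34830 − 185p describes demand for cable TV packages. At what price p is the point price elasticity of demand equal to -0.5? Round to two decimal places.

62.76

Ed = −185p/(34830 − 185p). Set this equal to -0.5:
185p = 0.5·(34830 − 185p) ⇒ 185p(1 + 0.5) = 0.5·34830
p = 0.5·34830 / (185·1.5) = 62.7567…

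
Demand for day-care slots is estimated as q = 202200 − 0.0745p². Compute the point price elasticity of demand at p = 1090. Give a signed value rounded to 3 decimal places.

-1.557

dq/dp = −2·0.0745·p = -162.41. At p = 1090, q = 113686.55.
Ed = (dq/dp)·(p/q) = (-162.41) × (1090/113686.55) = -1.55714…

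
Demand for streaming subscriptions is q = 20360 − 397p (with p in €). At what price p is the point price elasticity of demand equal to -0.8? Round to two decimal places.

Ed = −397p/(20360 − 397p). Set this equal to -0.8:
397p = 0.8·(20360 − 397p) ⇒ 397p(1 + 0.8) = 0.8·20360
p = 0.8·20360 / (397·1.8) = 22.7931…

22.79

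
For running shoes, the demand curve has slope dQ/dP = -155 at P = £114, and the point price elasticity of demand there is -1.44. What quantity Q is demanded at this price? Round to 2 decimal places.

Ed = (dQ/dP)·(P/Q) ⇒ Q = (dQ/dP)·P/Ed = (-155)·114/(-1.44) = 12270.8333…

12270.83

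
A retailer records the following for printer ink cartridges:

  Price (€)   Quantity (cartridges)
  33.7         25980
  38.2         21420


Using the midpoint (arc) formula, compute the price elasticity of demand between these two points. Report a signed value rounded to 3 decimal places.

-1.537

%ΔQ = (21420 − 25980) / [(25980 + 21420)/2] = -4560/23700 = -0.192405…
%ΔP = (38.2 − 33.7) / [(33.7 + 38.2)/2] = 4.5/35.95 = 0.125173…
Arc Ed = %ΔQ / %ΔP = (-4560/23700) / (4.5/35.95) = -1.53710…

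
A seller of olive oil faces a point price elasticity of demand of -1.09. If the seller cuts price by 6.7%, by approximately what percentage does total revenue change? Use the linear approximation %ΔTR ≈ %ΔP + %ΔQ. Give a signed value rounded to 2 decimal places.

%ΔQ ≈ Ed × %ΔP = (-1.09) × (-6.7%) = +7.3030%
%ΔTR ≈ %ΔP + %ΔQ = (-6.7%) + (+7.3030%) = +0.6030%

+0.60%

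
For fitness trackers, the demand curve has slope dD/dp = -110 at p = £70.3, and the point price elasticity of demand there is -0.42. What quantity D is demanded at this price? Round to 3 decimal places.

18411.905

Ed = (dD/dp)·(p/D) ⇒ D = (dD/dp)·p/Ed = (-110)·70.3/(-0.42) = 18411.90476…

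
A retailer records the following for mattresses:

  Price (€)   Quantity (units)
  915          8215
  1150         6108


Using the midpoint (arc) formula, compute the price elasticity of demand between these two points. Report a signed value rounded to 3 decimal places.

-1.293

%ΔQ = (6108 − 8215) / [(8215 + 6108)/2] = -2107/7161.5 = -0.294212…
%ΔP = (1150 − 915) / [(915 + 1150)/2] = 235/1032.5 = 0.227602…
Arc Ed = %ΔQ / %ΔP = (-2107/7161.5) / (235/1032.5) = -1.29265…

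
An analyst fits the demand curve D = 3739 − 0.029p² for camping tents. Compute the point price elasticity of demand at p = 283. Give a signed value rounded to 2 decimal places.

-3.28

dD/dp = −2·0.029·p = -16.414. At p = 283, D = 1416.419.
Ed = (dD/dp)·(p/D) = (-16.414) × (283/1416.419) = -3.2795…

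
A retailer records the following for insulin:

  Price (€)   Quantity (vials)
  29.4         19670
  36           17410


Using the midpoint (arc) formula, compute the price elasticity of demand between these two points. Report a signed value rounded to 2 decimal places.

%ΔQ = (17410 − 19670) / [(19670 + 17410)/2] = -2260/18540 = -0.121898…
%ΔP = (36 − 29.4) / [(29.4 + 36)/2] = 6.6/32.7 = 0.201834…
Arc Ed = %ΔQ / %ΔP = (-2260/18540) / (6.6/32.7) = -0.6039…

-0.60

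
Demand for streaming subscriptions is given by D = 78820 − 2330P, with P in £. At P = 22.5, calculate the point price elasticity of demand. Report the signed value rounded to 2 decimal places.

dD/dP = −2330. At P = 22.5, D = 78820 − 2330(22.5) = 26395.
Ed = (dD/dP)·(P/D) = −2330 × (22.5/26395) = -1.9861…

-1.99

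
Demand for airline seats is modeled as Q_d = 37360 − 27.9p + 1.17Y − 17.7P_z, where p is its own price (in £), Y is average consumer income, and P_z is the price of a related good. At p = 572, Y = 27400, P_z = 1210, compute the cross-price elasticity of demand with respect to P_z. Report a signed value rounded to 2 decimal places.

At the given values, Q_d = 37360 − 27.9(572) + 1.17(27400) − 17.7(1210) = 32042.2.
∂Q_d/∂P_z = -17.7.
E = (-17.7) × (1210/32042.2) = -0.6683…

-0.67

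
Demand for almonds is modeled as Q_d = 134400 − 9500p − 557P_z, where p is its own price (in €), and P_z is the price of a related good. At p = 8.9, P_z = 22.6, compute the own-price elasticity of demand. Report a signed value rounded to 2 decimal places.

At the given values, Q_d = 134400 − 9500(8.9) − 557(22.6) = 37261.8.
∂Q_d/∂p = −9500.
E = (-9500) × (8.9/37261.8) = -2.2690…

-2.27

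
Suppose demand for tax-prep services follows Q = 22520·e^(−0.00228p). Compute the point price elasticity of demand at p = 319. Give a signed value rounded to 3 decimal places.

-0.727

dQ/dp = −0.00228·Q = -24.8103. At p = 319, Q = 10881.7.
Ed = (dQ/dp)·(p/Q) = (-24.8103) × (319/10881.7) = -0.72732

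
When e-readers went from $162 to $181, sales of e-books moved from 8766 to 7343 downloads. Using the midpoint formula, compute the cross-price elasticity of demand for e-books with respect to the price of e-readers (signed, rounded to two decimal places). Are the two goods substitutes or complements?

-1.59; complements

%ΔQ_{e-books} = (7343 − 8766)/avg = -1423/8054.5 = -0.176671…
%ΔP_{e-readers} = (181 − 162)/avg = 19/171.5 = 0.110787…
E_cross = (-1423/8054.5) / (19/171.5) = -1.5946…
E_cross < 0 ⇒ the goods are complements.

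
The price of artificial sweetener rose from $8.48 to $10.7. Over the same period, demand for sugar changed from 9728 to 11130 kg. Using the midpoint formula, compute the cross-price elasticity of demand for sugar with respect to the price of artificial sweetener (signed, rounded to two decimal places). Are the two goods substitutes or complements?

0.58; substitutes

%ΔQ_{sugar} = (11130 − 9728)/avg = 1402/10429 = 0.134432…
%ΔP_{artificial sweetener} = (10.7 − 8.48)/avg = 2.22/9.59 = 0.231491…
E_cross = (1402/10429) / (2.22/9.59) = 0.5807…
E_cross > 0 ⇒ the goods are substitutes.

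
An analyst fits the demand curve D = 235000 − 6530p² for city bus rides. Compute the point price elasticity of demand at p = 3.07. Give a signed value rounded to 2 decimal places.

-0.71

dD/dp = −2·6530·p = -40094.2. At p = 3.07, D = 173455.403.
Ed = (dD/dp)·(p/D) = (-40094.2) × (3.07/173455.403) = -0.7096…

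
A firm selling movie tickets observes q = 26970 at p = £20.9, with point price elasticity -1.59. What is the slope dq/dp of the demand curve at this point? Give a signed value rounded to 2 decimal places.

-2051.78

Ed = (dq/dp)·(p/q) ⇒ dq/dp = Ed·q/p = (-1.59)·26970/20.9 = -2051.7846…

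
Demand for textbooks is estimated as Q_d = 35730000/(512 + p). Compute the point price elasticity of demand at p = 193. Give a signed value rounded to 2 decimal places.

dQ_d/dp = −35730000/(512 + p)² = -71.8877. At p = 193, Q_d = 50680.9.
Ed = (dQ_d/dp)·(p/Q_d) = (-71.8877) × (193/50680.9) = -0.2737…

-0.27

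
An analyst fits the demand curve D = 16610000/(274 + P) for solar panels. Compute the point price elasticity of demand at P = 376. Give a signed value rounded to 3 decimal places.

-0.578

dD/dP = −16610000/(274 + P)² = -39.3136. At P = 376, D = 25553.8.
Ed = (dD/dP)·(P/D) = (-39.3136) × (376/25553.8) = -0.57846…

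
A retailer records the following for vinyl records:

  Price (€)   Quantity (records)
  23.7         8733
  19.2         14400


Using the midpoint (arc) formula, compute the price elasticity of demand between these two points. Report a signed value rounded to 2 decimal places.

-2.34

%ΔQ = (14400 − 8733) / [(8733 + 14400)/2] = 5667/11566.5 = 0.489949…
%ΔP = (19.2 − 23.7) / [(23.7 + 19.2)/2] = -4.5/21.45 = -0.209790…
Arc Ed = %ΔQ / %ΔP = (5667/11566.5) / (-4.5/21.45) = -2.3354…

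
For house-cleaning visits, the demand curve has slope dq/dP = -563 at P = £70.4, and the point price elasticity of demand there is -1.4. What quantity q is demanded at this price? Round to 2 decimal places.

28310.86

Ed = (dq/dP)·(P/q) ⇒ q = (dq/dP)·P/Ed = (-563)·70.4/(-1.4) = 28310.8571…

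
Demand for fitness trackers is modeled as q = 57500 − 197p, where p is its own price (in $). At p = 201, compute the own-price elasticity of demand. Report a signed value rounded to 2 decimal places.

At the given values, q = 57500 − 197(201) = 17903.
∂q/∂p = −197.
E = (-197) × (201/17903) = -2.2117…

-2.21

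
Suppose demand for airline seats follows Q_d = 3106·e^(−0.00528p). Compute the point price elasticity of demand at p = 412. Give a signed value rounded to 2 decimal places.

-2.18

dQ_d/dp = −0.00528·Q_d = -1.86247. At p = 412, Q_d = 352.74.
Ed = (dQ_d/dp)·(p/Q_d) = (-1.86247) × (412/352.74) = -2.1753…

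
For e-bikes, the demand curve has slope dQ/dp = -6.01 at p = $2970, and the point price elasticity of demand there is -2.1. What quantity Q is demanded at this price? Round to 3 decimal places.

Ed = (dQ/dp)·(p/Q) ⇒ Q = (dQ/dp)·p/Ed = (-6.01)·2970/(-2.1) = 8499.85714…

8499.857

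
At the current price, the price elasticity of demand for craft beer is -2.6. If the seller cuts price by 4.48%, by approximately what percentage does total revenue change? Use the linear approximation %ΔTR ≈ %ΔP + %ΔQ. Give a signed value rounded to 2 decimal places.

%ΔQ ≈ Ed × %ΔP = (-2.6) × (-4.48%) = +11.6480%
%ΔTR ≈ %ΔP + %ΔQ = (-4.48%) + (+11.6480%) = +7.1680%

+7.17%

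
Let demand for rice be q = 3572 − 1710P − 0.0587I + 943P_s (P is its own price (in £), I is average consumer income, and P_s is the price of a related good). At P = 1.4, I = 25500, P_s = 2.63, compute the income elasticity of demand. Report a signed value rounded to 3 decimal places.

At the given values, q = 3572 − 1710(1.4) − 0.0587(25500) + 943(2.63) = 2161.24.
∂q/∂I = -0.0587.
E = (-0.0587) × (25500/2161.24) = -0.69258…

-0.693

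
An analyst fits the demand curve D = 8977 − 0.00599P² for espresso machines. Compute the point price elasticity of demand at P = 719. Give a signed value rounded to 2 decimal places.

-1.05

dD/dP = −2·0.00599·P = -8.61362. At P = 719, D = 5880.40361.
Ed = (dD/dP)·(P/D) = (-8.61362) × (719/5880.40361) = -1.0531…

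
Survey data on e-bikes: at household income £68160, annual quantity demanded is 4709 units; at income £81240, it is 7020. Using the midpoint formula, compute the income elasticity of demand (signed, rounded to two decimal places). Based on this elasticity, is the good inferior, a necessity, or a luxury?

%ΔQ = (7020 − 4709)/[( 4709 + 7020)/2] = 2311/5864.5 = 0.394065…
%ΔIncome = (81240 − 68160)/[( 68160 + 81240)/2] = 13080/74700 = 0.175100…
E_income = (2311/5864.5) / (13080/74700) = 2.2505…
E_income > 1 ⇒ normal good, luxury.

2.25; luxury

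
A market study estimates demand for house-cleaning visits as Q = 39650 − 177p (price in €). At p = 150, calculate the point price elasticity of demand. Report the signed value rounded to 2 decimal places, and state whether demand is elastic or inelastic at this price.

-2.03; elastic

dQ/dp = −177. At p = 150, Q = 39650 − 177(150) = 13100.
Ed = (dQ/dp)·(p/Q) = −177 × (150/13100) = -2.0267…
|Ed| = 2.03 > 1, so demand is elastic.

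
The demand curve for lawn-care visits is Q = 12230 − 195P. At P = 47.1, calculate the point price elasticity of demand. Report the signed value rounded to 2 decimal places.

dQ/dP = −195. At P = 47.1, Q = 12230 − 195(47.1) = 3045.5.
Ed = (dQ/dP)·(P/Q) = −195 × (47.1/3045.5) = -3.0157…

-3.02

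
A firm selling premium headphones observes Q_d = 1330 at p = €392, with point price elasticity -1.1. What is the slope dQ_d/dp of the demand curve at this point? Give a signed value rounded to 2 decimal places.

-3.73

Ed = (dQ_d/dp)·(p/Q_d) ⇒ dQ_d/dp = Ed·Q_d/p = (-1.1)·1330/392 = -3.7321…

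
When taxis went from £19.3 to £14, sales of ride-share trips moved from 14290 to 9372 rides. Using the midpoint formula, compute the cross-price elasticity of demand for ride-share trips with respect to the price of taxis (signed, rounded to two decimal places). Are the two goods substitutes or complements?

%ΔQ_{ride-share trips} = (9372 − 14290)/avg = -4918/11831 = -0.415687…
%ΔP_{taxis} = (14 − 19.3)/avg = -5.3/16.65 = -0.318318…
E_cross = (-4918/11831) / (-5.3/16.65) = 1.3058…
E_cross > 0 ⇒ the goods are substitutes.

1.31; substitutes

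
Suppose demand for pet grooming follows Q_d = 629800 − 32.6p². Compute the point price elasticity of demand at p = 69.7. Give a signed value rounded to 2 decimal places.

-0.67

dQ_d/dp = −2·32.6·p = -4544.44. At p = 69.7, Q_d = 471426.266.
Ed = (dQ_d/dp)·(p/Q_d) = (-4544.44) × (69.7/471426.266) = -0.6718…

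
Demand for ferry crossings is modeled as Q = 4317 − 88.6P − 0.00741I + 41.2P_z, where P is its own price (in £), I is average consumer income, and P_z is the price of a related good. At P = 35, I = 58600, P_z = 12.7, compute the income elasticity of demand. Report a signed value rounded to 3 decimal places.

At the given values, Q = 4317 − 88.6(35) − 0.00741(58600) + 41.2(12.7) = 1305.014.
∂Q/∂I = -0.00741.
E = (-0.00741) × (58600/1305.014) = -0.33273…

-0.333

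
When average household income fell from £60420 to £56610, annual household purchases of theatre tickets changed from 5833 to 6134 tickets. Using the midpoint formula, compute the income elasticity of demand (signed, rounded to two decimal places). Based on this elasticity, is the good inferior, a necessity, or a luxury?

%ΔQ = (6134 − 5833)/[( 5833 + 6134)/2] = 301/5983.5 = 0.050305…
%ΔIncome = (56610 − 60420)/[( 60420 + 56610)/2] = -3810/58515 = -0.065111…
E_income = (301/5983.5) / (-3810/58515) = -0.7725…
E_income < 0 ⇒ inferior good.

-0.77; inferior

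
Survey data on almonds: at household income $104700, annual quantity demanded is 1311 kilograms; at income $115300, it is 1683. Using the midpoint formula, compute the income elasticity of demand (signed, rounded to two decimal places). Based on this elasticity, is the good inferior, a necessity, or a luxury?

%ΔQ = (1683 − 1311)/[( 1311 + 1683)/2] = 372/1497 = 0.248496…
%ΔIncome = (115300 − 104700)/[( 104700 + 115300)/2] = 10600/110000 = 0.096363…
E_income = (372/1497) / (10600/110000) = 2.5787…
E_income > 1 ⇒ normal good, luxury.

2.58; luxury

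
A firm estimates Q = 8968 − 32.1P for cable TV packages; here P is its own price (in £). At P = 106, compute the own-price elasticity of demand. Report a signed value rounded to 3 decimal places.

-0.611

At the given values, Q = 8968 − 32.1(106) = 5565.4.
∂Q/∂P = −32.1.
E = (-32.1) × (106/5565.4) = -0.61138…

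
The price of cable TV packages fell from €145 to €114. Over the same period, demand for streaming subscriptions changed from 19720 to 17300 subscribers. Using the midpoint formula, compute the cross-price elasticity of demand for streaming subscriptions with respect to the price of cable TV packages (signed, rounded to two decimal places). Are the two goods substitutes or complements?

%ΔQ_{streaming subscriptions} = (17300 − 19720)/avg = -2420/18510 = -0.130740…
%ΔP_{cable TV packages} = (114 − 145)/avg = -31/129.5 = -0.239382…
E_cross = (-2420/18510) / (-31/129.5) = 0.5461…
E_cross > 0 ⇒ the goods are substitutes.

0.55; substitutes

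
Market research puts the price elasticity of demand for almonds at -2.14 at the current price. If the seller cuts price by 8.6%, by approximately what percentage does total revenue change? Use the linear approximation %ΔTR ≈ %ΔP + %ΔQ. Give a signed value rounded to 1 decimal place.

%ΔQ ≈ Ed × %ΔP = (-2.14) × (-8.6%) = +18.4040%
%ΔTR ≈ %ΔP + %ΔQ = (-8.6%) + (+18.4040%) = +9.8040%

+9.8%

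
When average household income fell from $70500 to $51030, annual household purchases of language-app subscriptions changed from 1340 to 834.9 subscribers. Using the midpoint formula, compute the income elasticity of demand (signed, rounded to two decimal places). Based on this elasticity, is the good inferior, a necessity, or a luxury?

1.45; luxury

%ΔQ = (834.9 − 1340)/[( 1340 + 834.9)/2] = -505.1/1087.45 = -0.464481…
%ΔIncome = (51030 − 70500)/[( 70500 + 51030)/2] = -19470/60765 = -0.320414…
E_income = (-505.1/1087.45) / (-19470/60765) = 1.4496…
E_income > 1 ⇒ normal good, luxury.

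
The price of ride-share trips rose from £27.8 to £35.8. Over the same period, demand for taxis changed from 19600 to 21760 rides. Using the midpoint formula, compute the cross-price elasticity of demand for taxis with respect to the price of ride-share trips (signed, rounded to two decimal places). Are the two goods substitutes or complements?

0.42; substitutes

%ΔQ_{taxis} = (21760 − 19600)/avg = 2160/20680 = 0.104448…
%ΔP_{ride-share trips} = (35.8 − 27.8)/avg = 8/31.8 = 0.251572…
E_cross = (2160/20680) / (8/31.8) = 0.4151…
E_cross > 0 ⇒ the goods are substitutes.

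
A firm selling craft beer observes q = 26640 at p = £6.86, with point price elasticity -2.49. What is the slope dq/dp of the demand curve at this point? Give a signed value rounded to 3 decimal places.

Ed = (dq/dp)·(p/q) ⇒ dq/dp = Ed·q/p = (-2.49)·26640/6.86 = -9669.62099…

-9669.621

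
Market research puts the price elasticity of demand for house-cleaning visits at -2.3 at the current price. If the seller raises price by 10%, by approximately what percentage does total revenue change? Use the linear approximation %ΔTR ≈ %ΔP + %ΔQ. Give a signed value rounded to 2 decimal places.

-13.00%

%ΔQ ≈ Ed × %ΔP = (-2.3) × (+10%) = -23.0000%
%ΔTR ≈ %ΔP + %ΔQ = (+10%) + (-23.0000%) = -13.0000%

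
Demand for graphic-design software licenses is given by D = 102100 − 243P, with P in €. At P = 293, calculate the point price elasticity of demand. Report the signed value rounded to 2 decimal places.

-2.30

dD/dP = −243. At P = 293, D = 102100 − 243(293) = 30901.
Ed = (dD/dP)·(P/D) = −243 × (293/30901) = -2.3041…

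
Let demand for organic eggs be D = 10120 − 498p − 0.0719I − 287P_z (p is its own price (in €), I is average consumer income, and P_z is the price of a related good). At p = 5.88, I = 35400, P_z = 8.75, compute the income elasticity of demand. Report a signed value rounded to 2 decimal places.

At the given values, D = 10120 − 498(5.88) − 0.0719(35400) − 287(8.75) = 2135.25.
∂D/∂I = -0.0719.
E = (-0.0719) × (35400/2135.25) = -1.1920…

-1.19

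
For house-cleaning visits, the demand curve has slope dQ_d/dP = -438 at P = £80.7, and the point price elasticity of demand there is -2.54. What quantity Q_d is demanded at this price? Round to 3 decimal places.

13915.984

Ed = (dQ_d/dP)·(P/Q_d) ⇒ Q_d = (dQ_d/dP)·P/Ed = (-438)·80.7/(-2.54) = 13915.98425…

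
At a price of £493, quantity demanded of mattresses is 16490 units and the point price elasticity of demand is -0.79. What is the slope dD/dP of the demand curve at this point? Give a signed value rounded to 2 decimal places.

Ed = (dD/dP)·(P/D) ⇒ dD/dP = Ed·D/P = (-0.79)·16490/493 = -26.4241…

-26.42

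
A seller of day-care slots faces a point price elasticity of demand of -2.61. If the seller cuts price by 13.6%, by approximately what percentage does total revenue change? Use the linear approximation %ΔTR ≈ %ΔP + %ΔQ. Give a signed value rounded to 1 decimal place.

+21.9%

%ΔQ ≈ Ed × %ΔP = (-2.61) × (-13.6%) = +35.4960%
%ΔTR ≈ %ΔP + %ΔQ = (-13.6%) + (+35.4960%) = +21.8960%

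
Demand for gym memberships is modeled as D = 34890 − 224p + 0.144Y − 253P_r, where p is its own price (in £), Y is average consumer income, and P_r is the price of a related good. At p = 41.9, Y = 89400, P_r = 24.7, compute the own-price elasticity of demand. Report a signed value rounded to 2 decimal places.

At the given values, D = 34890 − 224(41.9) + 0.144(89400) − 253(24.7) = 32128.9.
∂D/∂p = −224.
E = (-224) × (41.9/32128.9) = -0.2921…

-0.29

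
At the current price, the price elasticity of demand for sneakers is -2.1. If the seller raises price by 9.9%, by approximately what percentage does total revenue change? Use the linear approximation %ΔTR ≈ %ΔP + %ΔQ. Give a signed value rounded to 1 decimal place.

%ΔQ ≈ Ed × %ΔP = (-2.1) × (+9.9%) = -20.7900%
%ΔTR ≈ %ΔP + %ΔQ = (+9.9%) + (-20.7900%) = -10.8900%

-10.9%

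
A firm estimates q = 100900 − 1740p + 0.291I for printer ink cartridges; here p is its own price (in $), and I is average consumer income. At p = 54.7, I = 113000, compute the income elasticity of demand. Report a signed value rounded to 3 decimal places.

At the given values, q = 100900 − 1740(54.7) + 0.291(113000) = 38605.
∂q/∂I = 0.291.
E = (0.291) × (113000/38605) = 0.85178…

0.852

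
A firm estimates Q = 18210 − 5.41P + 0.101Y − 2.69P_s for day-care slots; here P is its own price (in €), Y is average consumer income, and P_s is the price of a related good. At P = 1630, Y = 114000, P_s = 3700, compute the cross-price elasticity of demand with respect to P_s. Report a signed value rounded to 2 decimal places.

At the given values, Q = 18210 − 5.41(1630) + 0.101(114000) − 2.69(3700) = 10952.7.
∂Q/∂P_s = -2.69.
E = (-2.69) × (3700/10952.7) = -0.9087…

-0.91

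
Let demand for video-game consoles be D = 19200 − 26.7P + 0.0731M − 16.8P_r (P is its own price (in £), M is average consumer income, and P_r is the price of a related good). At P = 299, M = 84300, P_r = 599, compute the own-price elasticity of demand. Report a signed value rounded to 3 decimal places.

-1.091

At the given values, D = 19200 − 26.7(299) + 0.0731(84300) − 16.8(599) = 7315.83.
∂D/∂P = −26.7.
E = (-26.7) × (299/7315.83) = -1.09123…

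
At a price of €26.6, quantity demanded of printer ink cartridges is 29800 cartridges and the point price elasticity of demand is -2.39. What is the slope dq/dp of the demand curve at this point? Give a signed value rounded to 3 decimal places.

-2677.519

Ed = (dq/dp)·(p/q) ⇒ dq/dp = Ed·q/p = (-2.39)·29800/26.6 = -2677.51879…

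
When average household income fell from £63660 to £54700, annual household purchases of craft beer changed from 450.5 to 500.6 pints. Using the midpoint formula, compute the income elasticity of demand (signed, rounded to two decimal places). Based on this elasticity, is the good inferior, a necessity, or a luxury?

%ΔQ = (500.6 − 450.5)/[( 450.5 + 500.6)/2] = 50.1/475.55 = 0.105351…
%ΔIncome = (54700 − 63660)/[( 63660 + 54700)/2] = -8960/59180 = -0.151402…
E_income = (50.1/475.55) / (-8960/59180) = -0.6958…
E_income < 0 ⇒ inferior good.

-0.70; inferior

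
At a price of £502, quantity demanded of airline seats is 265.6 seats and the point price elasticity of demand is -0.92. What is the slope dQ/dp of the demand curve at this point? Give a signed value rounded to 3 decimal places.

Ed = (dQ/dp)·(p/Q) ⇒ dQ/dp = Ed·Q/p = (-0.92)·265.6/502 = -0.48675…

-0.487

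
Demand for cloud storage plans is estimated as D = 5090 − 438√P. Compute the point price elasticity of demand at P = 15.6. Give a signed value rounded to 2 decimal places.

-0.26

dD/dP = −438/(2√P) = -55.4475. At P = 15.6, D = 3360.04.
Ed = (dD/dP)·(P/D) = (-55.4475) × (15.6/3360.04) = -0.2574…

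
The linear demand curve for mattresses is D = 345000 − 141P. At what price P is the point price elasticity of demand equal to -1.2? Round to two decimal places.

Ed = −141P/(345000 − 141P). Set this equal to -1.2:
141P = 1.2·(345000 − 141P) ⇒ 141P(1 + 1.2) = 1.2·345000
P = 1.2·345000 / (141·2.2) = 1334.6228…

1334.62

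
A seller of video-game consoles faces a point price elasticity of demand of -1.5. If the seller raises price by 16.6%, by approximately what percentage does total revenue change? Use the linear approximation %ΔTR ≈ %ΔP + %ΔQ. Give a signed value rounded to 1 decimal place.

-8.3%

%ΔQ ≈ Ed × %ΔP = (-1.5) × (+16.6%) = -24.9000%
%ΔTR ≈ %ΔP + %ΔQ = (+16.6%) + (-24.9000%) = -8.3000%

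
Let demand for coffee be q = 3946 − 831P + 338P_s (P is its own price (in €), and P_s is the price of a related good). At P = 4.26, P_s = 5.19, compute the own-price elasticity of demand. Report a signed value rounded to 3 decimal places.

At the given values, q = 3946 − 831(4.26) + 338(5.19) = 2160.16.
∂q/∂P = −831.
E = (-831) × (4.26/2160.16) = -1.63879…

-1.639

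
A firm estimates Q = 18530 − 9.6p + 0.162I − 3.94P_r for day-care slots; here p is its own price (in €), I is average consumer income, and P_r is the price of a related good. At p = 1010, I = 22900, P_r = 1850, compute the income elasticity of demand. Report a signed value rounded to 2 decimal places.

0.71

At the given values, Q = 18530 − 9.6(1010) + 0.162(22900) − 3.94(1850) = 5254.8.
∂Q/∂I = 0.162.
E = (0.162) × (22900/5254.8) = 0.7059…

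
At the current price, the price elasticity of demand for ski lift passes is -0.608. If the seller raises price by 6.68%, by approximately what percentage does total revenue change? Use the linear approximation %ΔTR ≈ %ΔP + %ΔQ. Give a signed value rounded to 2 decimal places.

+2.62%

%ΔQ ≈ Ed × %ΔP = (-0.608) × (+6.68%) = -4.0614%
%ΔTR ≈ %ΔP + %ΔQ = (+6.68%) + (-4.0614%) = +2.6186%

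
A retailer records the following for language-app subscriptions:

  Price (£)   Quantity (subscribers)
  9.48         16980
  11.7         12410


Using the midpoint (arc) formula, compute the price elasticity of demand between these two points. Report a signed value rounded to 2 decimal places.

%ΔQ = (12410 − 16980) / [(16980 + 12410)/2] = -4570/14695 = -0.310990…
%ΔP = (11.7 − 9.48) / [(9.48 + 11.7)/2] = 2.22/10.59 = 0.209631…
Arc Ed = %ΔQ / %ΔP = (-4570/14695) / (2.22/10.59) = -1.4835…

-1.48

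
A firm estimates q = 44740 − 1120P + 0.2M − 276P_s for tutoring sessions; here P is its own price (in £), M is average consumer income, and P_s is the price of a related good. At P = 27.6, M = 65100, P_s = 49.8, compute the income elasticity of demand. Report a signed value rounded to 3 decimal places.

At the given values, q = 44740 − 1120(27.6) + 0.2(65100) − 276(49.8) = 13103.2.
∂q/∂M = 0.2.
E = (0.2) × (65100/13103.2) = 0.99365…

0.994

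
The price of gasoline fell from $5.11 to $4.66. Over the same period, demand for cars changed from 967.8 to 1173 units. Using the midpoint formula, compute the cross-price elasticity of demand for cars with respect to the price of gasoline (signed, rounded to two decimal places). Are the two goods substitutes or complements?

%ΔQ_{cars} = (1173 − 967.8)/avg = 205.2/1070.4 = 0.191704…
%ΔP_{gasoline} = (4.66 − 5.11)/avg = -0.45/4.885 = -0.092118…
E_cross = (205.2/1070.4) / (-0.45/4.885) = -2.0810…
E_cross < 0 ⇒ the goods are complements.

-2.08; complements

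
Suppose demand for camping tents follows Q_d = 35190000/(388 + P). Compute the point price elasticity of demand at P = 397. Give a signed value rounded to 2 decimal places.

dQ_d/dP = −35190000/(388 + P)² = -57.1058. At P = 397, Q_d = 44828.
Ed = (dQ_d/dP)·(P/Q_d) = (-57.1058) × (397/44828) = -0.5057…

-0.51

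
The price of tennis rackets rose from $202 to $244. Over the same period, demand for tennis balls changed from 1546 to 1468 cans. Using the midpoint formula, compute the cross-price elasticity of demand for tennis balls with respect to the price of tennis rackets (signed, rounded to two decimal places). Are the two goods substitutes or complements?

%ΔQ_{tennis balls} = (1468 − 1546)/avg = -78/1507 = -0.051758…
%ΔP_{tennis rackets} = (244 − 202)/avg = 42/223 = 0.188340…
E_cross = (-78/1507) / (42/223) = -0.2748…
E_cross < 0 ⇒ the goods are complements.

-0.27; complements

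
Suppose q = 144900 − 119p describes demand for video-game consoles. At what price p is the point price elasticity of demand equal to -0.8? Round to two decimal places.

Ed = −119p/(144900 − 119p). Set this equal to -0.8:
119p = 0.8·(144900 − 119p) ⇒ 119p(1 + 0.8) = 0.8·144900
p = 0.8·144900 / (119·1.8) = 541.1764…

541.18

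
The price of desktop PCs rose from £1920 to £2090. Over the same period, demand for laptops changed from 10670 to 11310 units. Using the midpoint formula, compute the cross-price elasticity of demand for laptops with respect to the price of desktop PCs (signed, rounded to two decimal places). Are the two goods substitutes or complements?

0.69; substitutes

%ΔQ_{laptops} = (11310 − 10670)/avg = 640/10990 = 0.058234…
%ΔP_{desktop PCs} = (2090 − 1920)/avg = 170/2005 = 0.084788…
E_cross = (640/10990) / (170/2005) = 0.6868…
E_cross > 0 ⇒ the goods are substitutes.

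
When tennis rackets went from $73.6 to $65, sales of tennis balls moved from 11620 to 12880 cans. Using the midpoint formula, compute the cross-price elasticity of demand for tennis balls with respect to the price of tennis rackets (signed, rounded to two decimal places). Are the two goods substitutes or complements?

%ΔQ_{tennis balls} = (12880 − 11620)/avg = 1260/12250 = 0.102857…
%ΔP_{tennis rackets} = (65 − 73.6)/avg = -8.6/69.3 = -0.124098…
E_cross = (1260/12250) / (-8.6/69.3) = -0.8288…
E_cross < 0 ⇒ the goods are complements.

-0.83; complements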